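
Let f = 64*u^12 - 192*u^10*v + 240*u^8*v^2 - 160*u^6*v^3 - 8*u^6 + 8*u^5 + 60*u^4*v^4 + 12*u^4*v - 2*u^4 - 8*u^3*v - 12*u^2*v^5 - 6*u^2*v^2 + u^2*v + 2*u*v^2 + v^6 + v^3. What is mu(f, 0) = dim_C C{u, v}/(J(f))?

The Hessian of f at 0 is [[0, 0], [0, 0]] with rank 0, so corank 2. A Groebner basis of the Jacobian ideal J(f) in C{u,v} is {5*u^2/18 + 59*u*v/72 + v^4 - 19*v^3/36 + 13*v^2/24, u^3 - u^2/3 - u*v/12 - v^3/6 + v^2/4, u^2*v - u*v/2 - v^2/2, u^2/9 + u*v^2 + 19*u*v/36 + 7*v^3/18 + 5*v^2/12}; counting standard monomials gives mu = 7. Corank 2; j^3 = v*(u + v)^2 has shape L^2 M (L != M), so D-series; mu = 7 gives D_7.

7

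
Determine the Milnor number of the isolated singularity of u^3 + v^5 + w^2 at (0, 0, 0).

The Hessian of f at 0 has rank 1. Corank 2; j^3 = u^3 is a perfect cube, so E-series; the 5-jet and mu = 8 give E_8.

8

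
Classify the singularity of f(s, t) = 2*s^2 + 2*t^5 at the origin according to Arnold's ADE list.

A4

The Hessian of f at 0 has rank 1. Corank 1: A-series; mu = 4 gives A_4.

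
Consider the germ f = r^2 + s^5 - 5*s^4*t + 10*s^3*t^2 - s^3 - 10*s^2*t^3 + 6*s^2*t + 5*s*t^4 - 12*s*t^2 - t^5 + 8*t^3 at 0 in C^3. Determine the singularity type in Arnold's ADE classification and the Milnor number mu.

The Hessian of f at 0 has rank 1. Corank 2; j^3 = -(s - 2*t)^3 is a perfect cube, so E-series; the 5-jet and mu = 8 give E_8.

Type E_8, Milnor number mu = 8.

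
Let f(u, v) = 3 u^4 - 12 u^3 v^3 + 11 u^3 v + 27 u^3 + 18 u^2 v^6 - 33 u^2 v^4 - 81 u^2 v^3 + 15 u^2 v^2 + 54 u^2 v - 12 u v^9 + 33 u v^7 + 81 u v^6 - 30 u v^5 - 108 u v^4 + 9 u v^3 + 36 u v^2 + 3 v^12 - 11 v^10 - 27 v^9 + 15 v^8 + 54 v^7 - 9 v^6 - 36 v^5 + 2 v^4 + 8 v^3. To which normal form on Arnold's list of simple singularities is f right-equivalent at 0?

E_{7}

The Hessian of f at 0 is [[0, 0], [0, 0]] with rank 0, so corank 2. A Groebner basis of the Jacobian ideal J(f) in C{u,v} is {19683*u^2 + 26244*u*v + v^4 + 27*v^3 + 8748*v^2, u^3 + 270*u^2 + 360*u*v + 2*v^3/3 + 120*v^2, u^2*v - 243*u^2 - 324*u*v - 7*v^3/9 - 108*v^2, 162*u^2 + u*v^2 + 216*u*v + 8*v^3/9 + 72*v^2}; counting standard monomials gives mu = 7. Corank 2; j^3 = (3*u + 2*v)^3 is a perfect cube, so E-series; the 4-jet and mu = 7 give E_7.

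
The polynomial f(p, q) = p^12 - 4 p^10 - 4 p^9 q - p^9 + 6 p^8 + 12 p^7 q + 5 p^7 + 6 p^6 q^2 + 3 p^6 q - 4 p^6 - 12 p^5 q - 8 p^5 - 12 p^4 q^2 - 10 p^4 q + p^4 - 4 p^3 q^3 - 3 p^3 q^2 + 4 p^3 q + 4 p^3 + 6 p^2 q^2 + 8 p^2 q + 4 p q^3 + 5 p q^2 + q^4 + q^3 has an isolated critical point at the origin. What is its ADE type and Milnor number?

The Hessian of f at 0 has rank 0. Corank 2; j^3 = (p + q)*(2*p + q)^2 has shape L^2 M (L != M), so D-series; mu = 5 gives D_5.

Type D5, Milnor number mu = 5.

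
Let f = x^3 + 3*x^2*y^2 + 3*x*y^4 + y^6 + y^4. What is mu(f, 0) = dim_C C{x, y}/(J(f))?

The Hessian of f at 0 has rank 0. Corank 2; j^3 = x^3 is a perfect cube, so E-series; the 4-jet and mu = 6 give E_6.

6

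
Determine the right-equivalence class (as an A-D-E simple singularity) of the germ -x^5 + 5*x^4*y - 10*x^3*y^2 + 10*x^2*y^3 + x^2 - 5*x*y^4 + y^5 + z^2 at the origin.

A_{4}

The Hessian of f at 0 has rank 2. Corank 1: A-series; mu = 4 gives A_4.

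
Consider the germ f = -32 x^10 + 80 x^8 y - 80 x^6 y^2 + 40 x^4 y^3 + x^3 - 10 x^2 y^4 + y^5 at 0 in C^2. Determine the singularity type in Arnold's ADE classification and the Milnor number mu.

Type E_{8}, Milnor number mu = 8.

The Hessian of f at 0 has rank 0. Corank 2; j^3 = x^3 is a perfect cube, so E-series; the 5-jet and mu = 8 give E_8.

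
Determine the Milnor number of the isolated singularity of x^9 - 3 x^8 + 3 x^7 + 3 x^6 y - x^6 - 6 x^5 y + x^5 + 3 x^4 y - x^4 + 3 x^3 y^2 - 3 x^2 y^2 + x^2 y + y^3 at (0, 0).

The Hessian of f at 0 is [[0, 0], [0, 0]] with rank 0, so corank 2. A Groebner basis of the Jacobian ideal J(f) in C{x,y} is {y^3, x^2 + 3*y^2, x*y}; counting standard monomials gives mu = 4. Corank 2; j^3 = y*(x^2 + y^2) splits into three distinct lines over C (the quadratic factor has nonzero discriminant), so D_4.

4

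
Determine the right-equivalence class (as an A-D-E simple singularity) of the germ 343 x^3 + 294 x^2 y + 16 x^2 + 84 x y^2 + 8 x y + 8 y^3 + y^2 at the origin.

The Hessian of f at 0 is [[32, 8], [8, 2]] with rank 1, so corank 1. A Groebner basis of the Jacobian ideal J(f) in C{x,y} is {y^2, x + y/4}; counting standard monomials gives mu = 2. Corank 1: A-series; mu = 2 gives A_2.

A_2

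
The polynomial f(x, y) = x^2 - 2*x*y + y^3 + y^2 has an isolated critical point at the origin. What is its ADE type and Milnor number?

Type A2, Milnor number mu = 2.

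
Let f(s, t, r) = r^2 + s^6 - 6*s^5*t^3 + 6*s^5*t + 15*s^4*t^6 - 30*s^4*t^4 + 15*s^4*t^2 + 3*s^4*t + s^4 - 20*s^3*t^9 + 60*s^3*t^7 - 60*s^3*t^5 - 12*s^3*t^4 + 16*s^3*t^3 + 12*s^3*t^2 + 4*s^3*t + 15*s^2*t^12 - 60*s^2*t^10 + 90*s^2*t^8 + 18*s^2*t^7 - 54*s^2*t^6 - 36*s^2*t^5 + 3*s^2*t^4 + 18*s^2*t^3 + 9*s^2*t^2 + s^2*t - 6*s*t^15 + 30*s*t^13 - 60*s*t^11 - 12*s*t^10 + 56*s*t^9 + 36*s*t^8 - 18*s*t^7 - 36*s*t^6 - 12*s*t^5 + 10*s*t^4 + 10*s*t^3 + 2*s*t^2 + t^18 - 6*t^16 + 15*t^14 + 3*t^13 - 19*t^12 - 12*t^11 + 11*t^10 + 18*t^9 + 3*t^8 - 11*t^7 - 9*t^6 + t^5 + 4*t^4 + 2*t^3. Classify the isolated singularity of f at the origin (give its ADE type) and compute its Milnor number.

Type D4, Milnor number mu = 4.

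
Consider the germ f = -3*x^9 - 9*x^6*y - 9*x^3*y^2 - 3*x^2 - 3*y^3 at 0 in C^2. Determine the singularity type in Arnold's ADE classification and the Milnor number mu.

Type A2, Milnor number mu = 2.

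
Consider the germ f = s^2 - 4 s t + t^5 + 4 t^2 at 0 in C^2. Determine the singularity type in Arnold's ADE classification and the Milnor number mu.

Type A_{4}, Milnor number mu = 4.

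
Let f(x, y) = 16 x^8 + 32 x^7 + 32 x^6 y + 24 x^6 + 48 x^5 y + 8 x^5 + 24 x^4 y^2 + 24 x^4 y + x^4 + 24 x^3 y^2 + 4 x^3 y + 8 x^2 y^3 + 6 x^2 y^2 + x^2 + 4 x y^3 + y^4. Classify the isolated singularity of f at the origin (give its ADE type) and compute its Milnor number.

Type A3, Milnor number mu = 3.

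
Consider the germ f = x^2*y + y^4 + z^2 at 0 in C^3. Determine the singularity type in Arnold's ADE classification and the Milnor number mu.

The Hessian of f at 0 is [[0, 0, 0], [0, 0, 0], [0, 0, 2]] with rank 1, so corank 2. A Groebner basis of the Jacobian ideal J(f) in C{x,y,z} is {x^3, x^2/4 + y^3, x*y, z}; counting standard monomials gives mu = 5. Corank 2; j^3 = x^2*y has shape L^2 M (L != M), so D-series; mu = 5 gives D_5.

Type D_{5}, Milnor number mu = 5.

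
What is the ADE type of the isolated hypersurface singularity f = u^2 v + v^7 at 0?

D_8

The Hessian of f at 0 is [[0, 0], [0, 0]] with rank 0, so corank 2. A Groebner basis of the Jacobian ideal J(f) in C{u,v} is {u^2/7 + v^6, u^3, u*v}; counting standard monomials gives mu = 8. Corank 2; j^3 = u^2*v has shape L^2 M (L != M), so D-series; mu = 8 gives D_8.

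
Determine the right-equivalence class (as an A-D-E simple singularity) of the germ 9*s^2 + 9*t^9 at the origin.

A_8

The Hessian of f at 0 has rank 1. Corank 1: A-series; mu = 8 gives A_8.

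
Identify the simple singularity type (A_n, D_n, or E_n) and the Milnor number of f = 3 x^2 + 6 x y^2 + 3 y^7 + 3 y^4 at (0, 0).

The Hessian of f at 0 has rank 1. Corank 1: A-series; mu = 6 gives A_6.

Type A_{6}, Milnor number mu = 6.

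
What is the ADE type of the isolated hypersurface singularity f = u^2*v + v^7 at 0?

The Hessian of f at 0 is [[0, 0], [0, 0]] with rank 0, so corank 2. A Groebner basis of the Jacobian ideal J(f) in C{u,v} is {u^2/7 + v^6, u^3, u*v}; counting standard monomials gives mu = 8. Corank 2; j^3 = u^2*v has shape L^2 M (L != M), so D-series; mu = 8 gives D_8.

D_8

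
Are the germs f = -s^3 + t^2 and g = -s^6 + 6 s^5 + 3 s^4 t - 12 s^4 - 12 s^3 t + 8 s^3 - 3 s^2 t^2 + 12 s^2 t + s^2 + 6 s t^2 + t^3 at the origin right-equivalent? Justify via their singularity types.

Yes.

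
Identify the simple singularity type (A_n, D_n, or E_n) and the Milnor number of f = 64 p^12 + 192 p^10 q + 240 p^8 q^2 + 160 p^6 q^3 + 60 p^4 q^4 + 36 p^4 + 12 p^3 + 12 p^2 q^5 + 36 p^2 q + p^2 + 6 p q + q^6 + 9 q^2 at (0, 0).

Type A5, Milnor number mu = 5.

The Hessian of f at 0 has rank 1. Corank 1: A-series; mu = 5 gives A_5.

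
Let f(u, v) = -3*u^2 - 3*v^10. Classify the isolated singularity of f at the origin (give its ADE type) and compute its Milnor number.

Type A9, Milnor number mu = 9.

The Hessian of f at 0 is [[-6, 0], [0, 0]] with rank 1, so corank 1. A Groebner basis of the Jacobian ideal J(f) in C{u,v} is {v^9, u}; counting standard monomials gives mu = 9. Corank 1: A-series; mu = 9 gives A_9.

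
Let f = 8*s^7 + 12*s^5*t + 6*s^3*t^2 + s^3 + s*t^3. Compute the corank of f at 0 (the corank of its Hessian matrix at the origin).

2

The Hessian at 0 is [[0, 0], [0, 0]] of rank 0; hence corank 2.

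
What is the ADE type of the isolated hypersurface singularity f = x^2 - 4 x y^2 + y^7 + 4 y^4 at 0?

A_{6}

The Hessian of f at 0 has rank 1. Corank 1: A-series; mu = 6 gives A_6.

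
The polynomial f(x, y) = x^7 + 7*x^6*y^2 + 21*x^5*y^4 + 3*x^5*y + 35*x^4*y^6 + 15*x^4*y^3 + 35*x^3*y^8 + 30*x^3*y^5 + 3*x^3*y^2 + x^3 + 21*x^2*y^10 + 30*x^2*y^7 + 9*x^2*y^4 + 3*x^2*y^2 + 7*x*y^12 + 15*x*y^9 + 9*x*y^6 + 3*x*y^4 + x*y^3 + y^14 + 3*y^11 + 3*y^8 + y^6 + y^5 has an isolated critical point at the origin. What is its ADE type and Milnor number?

Type E_7, Milnor number mu = 7.

The Hessian of f at 0 has rank 0. Corank 2; j^3 = x^3 is a perfect cube, so E-series; the 4-jet and mu = 7 give E_7.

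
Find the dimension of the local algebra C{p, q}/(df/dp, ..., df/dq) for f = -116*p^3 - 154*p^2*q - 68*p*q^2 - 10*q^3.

The Hessian of f at 0 is [[0, 0], [0, 0]] with rank 0, so corank 2. A Groebner basis of the Jacobian ideal J(f) in C{p,q} is {q^3, p^2 - q^2/13, p*q + 4*q^2/13}; counting standard monomials gives mu = 4. Corank 2; j^3 = -2*(2*p + q)*(29*p^2 + 24*p*q + 5*q^2) splits into three distinct lines over C (the quadratic factor has nonzero discriminant), so D_4.

4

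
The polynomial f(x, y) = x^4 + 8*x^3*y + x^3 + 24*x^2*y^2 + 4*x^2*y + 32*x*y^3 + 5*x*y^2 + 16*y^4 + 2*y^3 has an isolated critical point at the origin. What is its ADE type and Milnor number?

Type D_5, Milnor number mu = 5.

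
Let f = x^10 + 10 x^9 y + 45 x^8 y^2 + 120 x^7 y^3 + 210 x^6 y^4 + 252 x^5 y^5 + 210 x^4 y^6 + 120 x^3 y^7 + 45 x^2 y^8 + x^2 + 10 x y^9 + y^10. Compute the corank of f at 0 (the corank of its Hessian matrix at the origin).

Hessian at 0 has rank 1.

1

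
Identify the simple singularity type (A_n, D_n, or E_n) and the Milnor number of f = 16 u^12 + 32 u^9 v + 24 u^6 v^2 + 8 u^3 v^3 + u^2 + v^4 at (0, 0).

The Hessian of f at 0 has rank 1. Corank 1: A-series; mu = 3 gives A_3.

Type A_{3}, Milnor number mu = 3.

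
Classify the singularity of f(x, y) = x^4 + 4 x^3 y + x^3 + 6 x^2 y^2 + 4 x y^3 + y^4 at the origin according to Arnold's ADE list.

E_{6}

The Hessian of f at 0 has rank 0. Corank 2; j^3 = x^3 is a perfect cube, so E-series; the 4-jet and mu = 6 give E_6.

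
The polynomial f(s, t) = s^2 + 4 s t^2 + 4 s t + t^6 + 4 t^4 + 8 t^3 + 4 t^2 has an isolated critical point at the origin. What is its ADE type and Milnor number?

Type A_{5}, Milnor number mu = 5.

The Hessian of f at 0 has rank 1. Corank 1: A-series; mu = 5 gives A_5.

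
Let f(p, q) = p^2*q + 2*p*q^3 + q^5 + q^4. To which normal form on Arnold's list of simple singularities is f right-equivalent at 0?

The Hessian of f at 0 has rank 0. Corank 2; j^3 = p^2*q has shape L^2 M (L != M), so D-series; mu = 5 gives D_5.

D_{5}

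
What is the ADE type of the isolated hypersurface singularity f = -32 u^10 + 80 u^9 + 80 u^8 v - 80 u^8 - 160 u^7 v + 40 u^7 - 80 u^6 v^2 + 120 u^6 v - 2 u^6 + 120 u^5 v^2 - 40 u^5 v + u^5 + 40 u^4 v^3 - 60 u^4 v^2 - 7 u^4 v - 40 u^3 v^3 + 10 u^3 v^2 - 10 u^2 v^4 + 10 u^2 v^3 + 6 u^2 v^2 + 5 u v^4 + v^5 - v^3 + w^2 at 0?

E_{8}

The Hessian of f at 0 has rank 1. Corank 2; j^3 = -v^3 is a perfect cube, so E-series; the 5-jet and mu = 8 give E_8.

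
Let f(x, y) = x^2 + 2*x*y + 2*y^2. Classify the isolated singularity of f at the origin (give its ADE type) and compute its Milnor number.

The Hessian of f at 0 is [[2, 2], [2, 4]] with rank 2, so corank 0. A Groebner basis of the Jacobian ideal J(f) in C{x,y} is {x, y}; counting standard monomials gives mu = 1. Corank 0: nondegenerate Morse point, so A_1.

Type A_{1}, Milnor number mu = 1.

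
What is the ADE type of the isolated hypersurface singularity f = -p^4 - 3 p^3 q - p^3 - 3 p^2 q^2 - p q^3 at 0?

The Hessian of f at 0 has rank 0. Corank 2; j^3 = -p^3 is a perfect cube, so E-series; the 4-jet and mu = 7 give E_7.

E7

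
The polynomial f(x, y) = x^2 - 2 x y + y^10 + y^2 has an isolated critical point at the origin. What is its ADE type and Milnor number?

Type A9, Milnor number mu = 9.

The Hessian of f at 0 is [[2, -2], [-2, 2]] with rank 1, so corank 1. A Groebner basis of the Jacobian ideal J(f) in C{x,y} is {y^9, x - y}; counting standard monomials gives mu = 9. Corank 1: A-series; mu = 9 gives A_9.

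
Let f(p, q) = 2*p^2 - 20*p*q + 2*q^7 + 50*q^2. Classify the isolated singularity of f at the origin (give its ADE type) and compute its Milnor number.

Type A_{6}, Milnor number mu = 6.

The Hessian of f at 0 has rank 1. Corank 1: A-series; mu = 6 gives A_6.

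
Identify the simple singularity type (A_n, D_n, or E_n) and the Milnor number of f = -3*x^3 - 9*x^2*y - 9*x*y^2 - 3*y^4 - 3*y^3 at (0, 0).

Type E_{6}, Milnor number mu = 6.

The Hessian of f at 0 is [[0, 0], [0, 0]] with rank 0, so corank 2. A Groebner basis of the Jacobian ideal J(f) in C{x,y} is {y^3, x^2 + 2*x*y + y^2}; counting standard monomials gives mu = 6. Corank 2; j^3 = -3*(x + y)^3 is a perfect cube, so E-series; the 4-jet and mu = 6 give E_6.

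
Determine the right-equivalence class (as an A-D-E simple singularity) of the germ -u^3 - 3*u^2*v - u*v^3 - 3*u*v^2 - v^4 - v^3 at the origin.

The Hessian of f at 0 has rank 0. Corank 2; j^3 = -(u + v)^3 is a perfect cube, so E-series; the 4-jet and mu = 7 give E_7.

E_{7}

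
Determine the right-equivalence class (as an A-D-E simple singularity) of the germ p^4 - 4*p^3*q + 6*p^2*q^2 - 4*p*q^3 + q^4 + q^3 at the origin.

E_6

The Hessian of f at 0 has rank 0. Corank 2; j^3 = q^3 is a perfect cube, so E-series; the 4-jet and mu = 6 give E_6.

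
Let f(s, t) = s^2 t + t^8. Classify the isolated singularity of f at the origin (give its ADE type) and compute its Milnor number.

Type D_9, Milnor number mu = 9.

The Hessian of f at 0 has rank 0. Corank 2; j^3 = s^2*t has shape L^2 M (L != M), so D-series; mu = 9 gives D_9.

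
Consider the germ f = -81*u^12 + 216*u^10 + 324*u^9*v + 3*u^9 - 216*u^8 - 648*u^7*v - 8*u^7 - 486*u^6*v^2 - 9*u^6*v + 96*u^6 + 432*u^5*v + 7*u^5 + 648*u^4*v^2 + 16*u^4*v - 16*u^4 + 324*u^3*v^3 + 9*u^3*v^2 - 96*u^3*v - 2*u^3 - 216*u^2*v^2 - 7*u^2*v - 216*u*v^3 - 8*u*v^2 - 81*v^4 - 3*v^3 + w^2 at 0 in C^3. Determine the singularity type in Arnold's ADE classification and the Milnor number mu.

The Hessian of f at 0 is [[0, 0, 0], [0, 0, 0], [0, 0, 2]] with rank 1, so corank 2. A Groebner basis of the Jacobian ideal J(f) in C{u,v,w} is {u*v^2 + u*v/8 + v^2/8, -u*v/8 + v^3 - v^2/8, u^2 + 5*u*v/2 + 3*v^2/2, w}; counting standard monomials gives mu = 5. Corank 2; j^3 = -(u + v)^2*(2*u + 3*v) has shape L^2 M (L != M), so D-series; mu = 5 gives D_5.

Type D_5, Milnor number mu = 5.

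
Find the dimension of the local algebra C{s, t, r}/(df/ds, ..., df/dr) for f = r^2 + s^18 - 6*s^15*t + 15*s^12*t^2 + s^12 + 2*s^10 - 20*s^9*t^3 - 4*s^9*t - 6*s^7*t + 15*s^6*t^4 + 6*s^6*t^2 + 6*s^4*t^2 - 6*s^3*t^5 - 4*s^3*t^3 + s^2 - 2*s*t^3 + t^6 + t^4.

The Hessian of f at 0 has rank 2. Corank 1: A-series; mu = 3 gives A_3.

3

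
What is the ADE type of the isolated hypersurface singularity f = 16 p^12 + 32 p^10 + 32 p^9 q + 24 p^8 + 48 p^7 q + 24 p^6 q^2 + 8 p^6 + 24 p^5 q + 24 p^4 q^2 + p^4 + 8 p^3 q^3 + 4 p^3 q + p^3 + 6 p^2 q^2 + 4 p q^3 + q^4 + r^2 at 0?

E6

The Hessian of f at 0 has rank 1. Corank 2; j^3 = p^3 is a perfect cube, so E-series; the 4-jet and mu = 6 give E_6.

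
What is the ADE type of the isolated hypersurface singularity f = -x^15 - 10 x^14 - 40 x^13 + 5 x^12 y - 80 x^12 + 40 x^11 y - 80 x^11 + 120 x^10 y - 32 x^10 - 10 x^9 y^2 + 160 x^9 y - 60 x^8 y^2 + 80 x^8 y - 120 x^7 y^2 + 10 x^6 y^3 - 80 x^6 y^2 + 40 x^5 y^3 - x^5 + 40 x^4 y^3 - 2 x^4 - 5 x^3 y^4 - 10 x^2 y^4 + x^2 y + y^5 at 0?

D_{6}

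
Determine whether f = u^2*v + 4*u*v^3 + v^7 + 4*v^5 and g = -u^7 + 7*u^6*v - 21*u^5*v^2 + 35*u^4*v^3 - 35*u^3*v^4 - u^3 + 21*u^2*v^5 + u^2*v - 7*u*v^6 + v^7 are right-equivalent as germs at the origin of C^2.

The Hessian of f at 0 has rank 0. Corank 2; j^3 = u^2*v has shape L^2 M (L != M), so D-series; mu = 8 gives D_8. The Hessian of g at 0 has rank 0. Corank 2; j^3 = -u^2*(u - v) has shape L^2 M (L != M), so D-series; mu = 8 gives D_8. Both have type D_8, hence right-equivalent.

Yes.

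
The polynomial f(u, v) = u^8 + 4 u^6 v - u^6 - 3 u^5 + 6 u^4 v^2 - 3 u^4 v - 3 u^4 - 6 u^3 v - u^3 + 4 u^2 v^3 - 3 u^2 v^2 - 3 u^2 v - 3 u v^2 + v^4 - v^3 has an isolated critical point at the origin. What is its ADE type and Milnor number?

Type E_6, Milnor number mu = 6.

The Hessian of f at 0 has rank 0. Corank 2; j^3 = -(u + v)^3 is a perfect cube, so E-series; the 4-jet and mu = 6 give E_6.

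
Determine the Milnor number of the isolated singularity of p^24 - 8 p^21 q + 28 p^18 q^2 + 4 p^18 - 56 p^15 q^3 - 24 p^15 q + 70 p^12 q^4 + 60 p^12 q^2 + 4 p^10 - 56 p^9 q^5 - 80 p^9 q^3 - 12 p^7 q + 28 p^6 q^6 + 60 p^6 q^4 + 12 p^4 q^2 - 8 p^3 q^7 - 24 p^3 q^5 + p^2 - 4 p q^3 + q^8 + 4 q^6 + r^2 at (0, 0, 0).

7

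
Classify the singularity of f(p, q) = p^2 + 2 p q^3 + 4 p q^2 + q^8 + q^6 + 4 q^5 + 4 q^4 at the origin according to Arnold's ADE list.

A7

The Hessian of f at 0 is [[2, 0], [0, 0]] with rank 1, so corank 1. A Groebner basis of the Jacobian ideal J(f) in C{p,q} is {p^3 + 8*p^2 + 32*p*q^2 - 32*p*q + 64*p + 128*q^2, p^2*q - 4*p^2 - 12*p*q^2 + 8*p*q - 16*p - 32*q^2, p + q^3 + 2*q^2}; counting standard monomials gives mu = 7. Corank 1: A-series; mu = 7 gives A_7.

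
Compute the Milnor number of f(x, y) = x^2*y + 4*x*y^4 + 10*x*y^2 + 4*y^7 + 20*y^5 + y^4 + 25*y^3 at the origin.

5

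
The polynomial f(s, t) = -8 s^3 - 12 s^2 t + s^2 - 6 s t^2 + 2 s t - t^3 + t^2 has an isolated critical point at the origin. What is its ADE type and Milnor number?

Type A2, Milnor number mu = 2.

The Hessian of f at 0 has rank 1. Corank 1: A-series; mu = 2 gives A_2.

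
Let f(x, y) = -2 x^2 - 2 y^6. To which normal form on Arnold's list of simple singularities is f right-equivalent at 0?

The Hessian of f at 0 is [[-4, 0], [0, 0]] with rank 1, so corank 1. A Groebner basis of the Jacobian ideal J(f) in C{x,y} is {y^5, x}; counting standard monomials gives mu = 5. Corank 1: A-series; mu = 5 gives A_5.

A5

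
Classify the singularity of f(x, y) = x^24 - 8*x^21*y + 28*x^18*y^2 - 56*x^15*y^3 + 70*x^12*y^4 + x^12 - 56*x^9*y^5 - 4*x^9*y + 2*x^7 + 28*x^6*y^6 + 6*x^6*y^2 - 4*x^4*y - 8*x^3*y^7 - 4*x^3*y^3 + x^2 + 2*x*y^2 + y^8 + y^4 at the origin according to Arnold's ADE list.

A_{7}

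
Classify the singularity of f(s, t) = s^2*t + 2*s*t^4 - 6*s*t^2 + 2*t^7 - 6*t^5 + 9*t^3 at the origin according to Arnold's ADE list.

D_{8}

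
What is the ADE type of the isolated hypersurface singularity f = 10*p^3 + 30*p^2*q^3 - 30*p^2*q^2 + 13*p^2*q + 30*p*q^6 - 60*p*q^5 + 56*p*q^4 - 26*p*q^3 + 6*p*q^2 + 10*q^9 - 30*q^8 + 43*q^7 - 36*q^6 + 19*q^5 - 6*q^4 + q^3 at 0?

D4

The Hessian of f at 0 has rank 0. Corank 2; j^3 = (2*p + q)*(5*p^2 + 4*p*q + q^2) splits into three distinct lines over C (the quadratic factor has nonzero discriminant), so D_4.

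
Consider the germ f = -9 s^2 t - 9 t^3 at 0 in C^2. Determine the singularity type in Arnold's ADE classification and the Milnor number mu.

The Hessian of f at 0 has rank 0. Corank 2; j^3 = -9*t*(s^2 + t^2) splits into three distinct lines over C (the quadratic factor has nonzero discriminant), so D_4.

Type D_{4}, Milnor number mu = 4.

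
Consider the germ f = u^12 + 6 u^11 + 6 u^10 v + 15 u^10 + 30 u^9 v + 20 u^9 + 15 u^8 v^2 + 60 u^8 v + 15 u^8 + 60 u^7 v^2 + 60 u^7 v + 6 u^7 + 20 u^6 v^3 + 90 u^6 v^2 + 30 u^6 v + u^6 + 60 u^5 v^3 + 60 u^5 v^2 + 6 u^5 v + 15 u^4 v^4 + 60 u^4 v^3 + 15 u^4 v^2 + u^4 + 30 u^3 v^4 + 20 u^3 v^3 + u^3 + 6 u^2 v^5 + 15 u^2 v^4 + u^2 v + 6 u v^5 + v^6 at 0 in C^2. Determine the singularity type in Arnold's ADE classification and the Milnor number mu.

Type D_7, Milnor number mu = 7.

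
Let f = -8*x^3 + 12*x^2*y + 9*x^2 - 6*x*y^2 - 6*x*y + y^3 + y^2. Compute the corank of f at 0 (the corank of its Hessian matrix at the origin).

1

Hessian at 0 has rank 1.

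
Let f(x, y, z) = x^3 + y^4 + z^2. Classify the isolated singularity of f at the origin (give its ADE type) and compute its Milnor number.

The Hessian of f at 0 has rank 1. Corank 2; j^3 = x^3 is a perfect cube, so E-series; the 4-jet and mu = 6 give E_6.

Type E6, Milnor number mu = 6.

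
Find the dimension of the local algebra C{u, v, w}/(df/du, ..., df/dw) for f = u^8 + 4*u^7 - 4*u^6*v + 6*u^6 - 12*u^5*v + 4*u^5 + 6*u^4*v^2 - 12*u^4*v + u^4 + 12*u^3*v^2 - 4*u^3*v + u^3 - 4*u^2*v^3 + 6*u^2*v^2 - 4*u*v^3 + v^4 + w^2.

6

The Hessian of f at 0 is [[0, 0, 0], [0, 0, 0], [0, 0, 2]] with rank 1, so corank 2. A Groebner basis of the Jacobian ideal J(f) in C{u,v,w} is {v^4, u*v^2 - v^3/3, u^2, w}; counting standard monomials gives mu = 6. Corank 2; j^3 = u^3 is a perfect cube, so E-series; the 4-jet and mu = 6 give E_6.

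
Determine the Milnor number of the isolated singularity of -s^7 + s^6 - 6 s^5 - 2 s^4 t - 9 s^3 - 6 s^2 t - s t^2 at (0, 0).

7

The Hessian of f at 0 has rank 0. Corank 2; j^3 = -s*(3*s + t)^2 has shape L^2 M (L != M), so D-series; mu = 7 gives D_7.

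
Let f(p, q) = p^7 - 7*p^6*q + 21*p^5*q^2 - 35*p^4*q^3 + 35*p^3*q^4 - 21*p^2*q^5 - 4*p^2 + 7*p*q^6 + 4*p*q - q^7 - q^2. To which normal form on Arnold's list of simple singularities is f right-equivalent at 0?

The Hessian of f at 0 has rank 1. Corank 1: A-series; mu = 6 gives A_6.

A_{6}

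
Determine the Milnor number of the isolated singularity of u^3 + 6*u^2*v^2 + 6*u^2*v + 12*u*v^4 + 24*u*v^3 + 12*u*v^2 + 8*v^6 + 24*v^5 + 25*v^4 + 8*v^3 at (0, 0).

6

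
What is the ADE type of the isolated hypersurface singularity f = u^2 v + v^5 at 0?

D_6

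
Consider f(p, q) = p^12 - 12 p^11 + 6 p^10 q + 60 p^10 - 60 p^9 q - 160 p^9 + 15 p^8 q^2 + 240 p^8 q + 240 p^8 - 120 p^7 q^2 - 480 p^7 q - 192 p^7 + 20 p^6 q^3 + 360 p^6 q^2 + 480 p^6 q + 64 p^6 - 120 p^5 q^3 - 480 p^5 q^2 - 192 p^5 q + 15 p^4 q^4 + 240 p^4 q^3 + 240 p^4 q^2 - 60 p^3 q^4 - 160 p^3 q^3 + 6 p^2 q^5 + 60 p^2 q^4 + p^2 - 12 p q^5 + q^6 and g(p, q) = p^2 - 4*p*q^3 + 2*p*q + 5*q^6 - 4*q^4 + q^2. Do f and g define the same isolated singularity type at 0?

The Hessian of f at 0 has rank 1. Corank 1: A-series; mu = 5 gives A_5. The Hessian of g at 0 has rank 1. Corank 1: A-series; mu = 5 gives A_5. Both have type A_5, hence right-equivalent.

Yes.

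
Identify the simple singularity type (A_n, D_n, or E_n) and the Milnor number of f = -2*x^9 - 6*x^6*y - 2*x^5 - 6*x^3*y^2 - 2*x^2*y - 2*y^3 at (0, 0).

Type D_{4}, Milnor number mu = 4.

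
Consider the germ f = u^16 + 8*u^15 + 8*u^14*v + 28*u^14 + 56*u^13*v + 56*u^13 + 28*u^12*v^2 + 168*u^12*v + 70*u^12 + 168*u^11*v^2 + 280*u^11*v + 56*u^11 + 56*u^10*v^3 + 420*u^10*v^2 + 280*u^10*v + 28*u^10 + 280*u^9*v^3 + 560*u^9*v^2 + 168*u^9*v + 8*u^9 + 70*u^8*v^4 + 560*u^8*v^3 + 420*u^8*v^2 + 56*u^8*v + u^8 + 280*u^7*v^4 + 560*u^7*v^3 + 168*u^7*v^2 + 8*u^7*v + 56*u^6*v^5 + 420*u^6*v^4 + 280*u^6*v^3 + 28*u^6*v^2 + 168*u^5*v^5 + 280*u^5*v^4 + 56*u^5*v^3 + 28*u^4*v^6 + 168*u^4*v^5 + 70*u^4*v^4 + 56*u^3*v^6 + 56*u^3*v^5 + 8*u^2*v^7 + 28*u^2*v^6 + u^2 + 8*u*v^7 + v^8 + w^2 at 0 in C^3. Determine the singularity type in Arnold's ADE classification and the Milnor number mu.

The Hessian of f at 0 is [[2, 0, 0], [0, 0, 0], [0, 0, 2]] with rank 2, so corank 1. A Groebner basis of the Jacobian ideal J(f) in C{u,v,w} is {v^7, u, w}; counting standard monomials gives mu = 7. Corank 1: A-series; mu = 7 gives A_7.

Type A_{7}, Milnor number mu = 7.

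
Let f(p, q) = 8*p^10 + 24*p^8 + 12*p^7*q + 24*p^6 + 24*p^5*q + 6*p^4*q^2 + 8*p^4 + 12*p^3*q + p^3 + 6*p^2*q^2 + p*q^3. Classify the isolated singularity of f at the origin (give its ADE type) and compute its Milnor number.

Type E7, Milnor number mu = 7.

The Hessian of f at 0 is [[0, 0], [0, 0]] with rank 0, so corank 2. A Groebner basis of the Jacobian ideal J(f) in C{p,q} is {3*p^2/4 + q^4 + q^3/4, p^3, p^2*q - p^2/4 - q^3/12, p^2 + p*q^2 + q^3/3}; counting standard monomials gives mu = 7. Corank 2; j^3 = p^3 is a perfect cube, so E-series; the 4-jet and mu = 7 give E_7.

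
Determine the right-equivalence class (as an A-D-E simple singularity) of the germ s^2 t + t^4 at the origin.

D_{5}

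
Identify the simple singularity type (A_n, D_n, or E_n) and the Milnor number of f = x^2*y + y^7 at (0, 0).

Type D_8, Milnor number mu = 8.

The Hessian of f at 0 is [[0, 0], [0, 0]] with rank 0, so corank 2. A Groebner basis of the Jacobian ideal J(f) in C{x,y} is {x^2/7 + y^6, x^3, x*y}; counting standard monomials gives mu = 8. Corank 2; j^3 = x^2*y has shape L^2 M (L != M), so D-series; mu = 8 gives D_8.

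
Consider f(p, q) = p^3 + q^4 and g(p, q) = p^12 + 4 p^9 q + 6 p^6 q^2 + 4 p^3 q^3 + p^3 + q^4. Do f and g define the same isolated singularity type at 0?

Yes.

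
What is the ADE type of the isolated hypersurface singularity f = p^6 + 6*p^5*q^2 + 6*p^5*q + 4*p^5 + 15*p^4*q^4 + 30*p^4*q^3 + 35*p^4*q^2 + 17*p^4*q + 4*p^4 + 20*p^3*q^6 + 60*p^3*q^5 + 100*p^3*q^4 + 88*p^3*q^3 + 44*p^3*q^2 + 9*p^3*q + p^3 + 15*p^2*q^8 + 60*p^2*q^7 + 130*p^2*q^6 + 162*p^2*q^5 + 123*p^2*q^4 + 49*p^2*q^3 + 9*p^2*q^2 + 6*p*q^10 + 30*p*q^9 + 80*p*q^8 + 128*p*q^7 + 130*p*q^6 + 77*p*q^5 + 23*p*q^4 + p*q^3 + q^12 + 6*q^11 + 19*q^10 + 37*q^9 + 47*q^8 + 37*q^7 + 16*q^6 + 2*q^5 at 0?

E_7

The Hessian of f at 0 has rank 0. Corank 2; j^3 = p^3 is a perfect cube, so E-series; the 4-jet and mu = 7 give E_7.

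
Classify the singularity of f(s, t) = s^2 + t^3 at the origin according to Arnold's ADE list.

A2

The Hessian of f at 0 has rank 1. Corank 1: A-series; mu = 2 gives A_2.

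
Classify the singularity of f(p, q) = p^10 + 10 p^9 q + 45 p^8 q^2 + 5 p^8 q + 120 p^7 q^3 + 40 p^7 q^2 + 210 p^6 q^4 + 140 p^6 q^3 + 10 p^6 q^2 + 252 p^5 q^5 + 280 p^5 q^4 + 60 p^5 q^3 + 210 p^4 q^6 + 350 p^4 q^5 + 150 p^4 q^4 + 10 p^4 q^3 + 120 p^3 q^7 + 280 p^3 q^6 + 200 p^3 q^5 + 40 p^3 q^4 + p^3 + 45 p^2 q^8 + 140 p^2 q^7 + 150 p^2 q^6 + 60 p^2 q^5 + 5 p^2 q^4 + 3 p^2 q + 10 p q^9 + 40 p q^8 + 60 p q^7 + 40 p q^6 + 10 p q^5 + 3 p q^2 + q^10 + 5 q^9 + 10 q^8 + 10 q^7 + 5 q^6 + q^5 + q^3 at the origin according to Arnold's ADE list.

The Hessian of f at 0 is [[0, 0], [0, 0]] with rank 0, so corank 2. A Groebner basis of the Jacobian ideal J(f) in C{p,q} is {q^4, p^2 + 2*p*q + q^2}; counting standard monomials gives mu = 8. Corank 2; j^3 = (p + q)^3 is a perfect cube, so E-series; the 5-jet and mu = 8 give E_8.

E_{8}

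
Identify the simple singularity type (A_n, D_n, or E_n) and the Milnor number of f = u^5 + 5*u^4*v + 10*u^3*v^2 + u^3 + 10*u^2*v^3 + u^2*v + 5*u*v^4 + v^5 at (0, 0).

Type D_6, Milnor number mu = 6.

The Hessian of f at 0 has rank 0. Corank 2; j^3 = u^2*(u + v) has shape L^2 M (L != M), so D-series; mu = 6 gives D_6.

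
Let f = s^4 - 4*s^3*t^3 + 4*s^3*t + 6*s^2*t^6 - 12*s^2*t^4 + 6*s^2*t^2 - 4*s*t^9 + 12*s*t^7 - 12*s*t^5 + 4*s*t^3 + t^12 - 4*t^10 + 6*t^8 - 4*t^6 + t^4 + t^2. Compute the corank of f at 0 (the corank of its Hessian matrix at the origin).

Hessian at 0 has rank 1.

1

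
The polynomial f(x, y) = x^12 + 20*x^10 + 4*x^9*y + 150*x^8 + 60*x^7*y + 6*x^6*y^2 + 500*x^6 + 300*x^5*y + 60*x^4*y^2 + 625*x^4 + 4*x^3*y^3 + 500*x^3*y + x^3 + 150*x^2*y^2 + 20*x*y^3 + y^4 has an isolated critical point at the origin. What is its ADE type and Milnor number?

Type E_{6}, Milnor number mu = 6.

The Hessian of f at 0 is [[0, 0], [0, 0]] with rank 0, so corank 2. A Groebner basis of the Jacobian ideal J(f) in C{x,y} is {y^4, x*y^2 + y^3/15, x^2}; counting standard monomials gives mu = 6. Corank 2; j^3 = x^3 is a perfect cube, so E-series; the 4-jet and mu = 6 give E_6.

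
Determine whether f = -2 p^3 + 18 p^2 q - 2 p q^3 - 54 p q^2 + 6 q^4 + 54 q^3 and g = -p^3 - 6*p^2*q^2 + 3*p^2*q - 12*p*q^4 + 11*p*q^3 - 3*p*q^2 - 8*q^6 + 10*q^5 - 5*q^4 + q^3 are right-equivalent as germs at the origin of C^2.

Yes.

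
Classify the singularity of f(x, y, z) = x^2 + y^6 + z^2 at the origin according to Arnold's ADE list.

A_5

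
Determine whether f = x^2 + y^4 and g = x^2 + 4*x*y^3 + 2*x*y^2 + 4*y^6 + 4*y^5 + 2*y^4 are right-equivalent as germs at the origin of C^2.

Yes.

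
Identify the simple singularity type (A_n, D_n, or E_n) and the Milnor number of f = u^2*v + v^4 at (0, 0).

Type D5, Milnor number mu = 5.

The Hessian of f at 0 has rank 0. Corank 2; j^3 = u^2*v has shape L^2 M (L != M), so D-series; mu = 5 gives D_5.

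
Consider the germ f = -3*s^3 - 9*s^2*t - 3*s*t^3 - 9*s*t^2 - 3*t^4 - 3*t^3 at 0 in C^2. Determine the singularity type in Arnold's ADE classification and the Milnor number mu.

Type E7, Milnor number mu = 7.

The Hessian of f at 0 has rank 0. Corank 2; j^3 = -3*(s + t)^3 is a perfect cube, so E-series; the 4-jet and mu = 7 give E_7.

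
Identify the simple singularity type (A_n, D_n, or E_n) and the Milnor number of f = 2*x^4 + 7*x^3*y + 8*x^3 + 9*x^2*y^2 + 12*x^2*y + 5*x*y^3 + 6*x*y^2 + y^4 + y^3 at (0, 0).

Type E7, Milnor number mu = 7.

The Hessian of f at 0 has rank 0. Corank 2; j^3 = (2*x + y)^3 is a perfect cube, so E-series; the 4-jet and mu = 7 give E_7.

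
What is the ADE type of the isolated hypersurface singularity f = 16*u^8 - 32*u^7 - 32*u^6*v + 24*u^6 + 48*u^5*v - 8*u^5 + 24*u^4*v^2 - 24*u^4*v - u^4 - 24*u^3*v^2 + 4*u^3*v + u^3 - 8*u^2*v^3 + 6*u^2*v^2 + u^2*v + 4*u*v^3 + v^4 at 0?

D_5

The Hessian of f at 0 has rank 0. Corank 2; j^3 = u^2*(u + v) has shape L^2 M (L != M), so D-series; mu = 5 gives D_5.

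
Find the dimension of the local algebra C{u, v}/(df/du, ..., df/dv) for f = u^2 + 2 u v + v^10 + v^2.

9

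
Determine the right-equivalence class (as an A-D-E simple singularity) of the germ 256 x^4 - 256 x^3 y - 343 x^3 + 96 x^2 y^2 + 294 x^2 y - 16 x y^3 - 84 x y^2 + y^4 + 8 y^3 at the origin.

E6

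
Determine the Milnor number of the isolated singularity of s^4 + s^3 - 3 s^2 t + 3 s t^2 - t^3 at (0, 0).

The Hessian of f at 0 is [[0, 0], [0, 0]] with rank 0, so corank 2. A Groebner basis of the Jacobian ideal J(f) in C{s,t} is {t^4, s*t^2 - 2*t^3/3, s^2 - 2*s*t + t^2}; counting standard monomials gives mu = 6. Corank 2; j^3 = (s - t)^3 is a perfect cube, so E-series; the 4-jet and mu = 6 give E_6.

6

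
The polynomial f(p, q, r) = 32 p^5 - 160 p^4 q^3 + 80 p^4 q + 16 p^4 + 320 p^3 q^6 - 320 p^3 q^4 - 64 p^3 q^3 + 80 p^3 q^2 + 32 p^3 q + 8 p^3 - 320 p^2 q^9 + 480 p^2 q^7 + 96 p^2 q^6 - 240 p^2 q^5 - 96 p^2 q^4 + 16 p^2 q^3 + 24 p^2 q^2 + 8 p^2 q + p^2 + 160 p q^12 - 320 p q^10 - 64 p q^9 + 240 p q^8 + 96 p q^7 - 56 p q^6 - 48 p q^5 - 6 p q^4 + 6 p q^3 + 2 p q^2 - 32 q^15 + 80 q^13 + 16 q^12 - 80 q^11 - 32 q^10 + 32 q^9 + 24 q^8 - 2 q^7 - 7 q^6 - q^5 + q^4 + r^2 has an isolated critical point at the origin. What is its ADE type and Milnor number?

Type A_4, Milnor number mu = 4.

The Hessian of f at 0 is [[2, 0, 0], [0, 0, 0], [0, 0, 2]] with rank 2, so corank 1. A Groebner basis of the Jacobian ideal J(f) in C{p,q,r} is {-p/5 + q^3 - q^2/5, p^2, p*q + p/5 + q^2/5, r}; counting standard monomials gives mu = 4. Corank 1: A-series; mu = 4 gives A_4.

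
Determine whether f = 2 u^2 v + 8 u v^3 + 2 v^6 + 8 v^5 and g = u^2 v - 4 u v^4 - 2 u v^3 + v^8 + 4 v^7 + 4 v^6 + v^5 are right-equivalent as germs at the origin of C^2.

No.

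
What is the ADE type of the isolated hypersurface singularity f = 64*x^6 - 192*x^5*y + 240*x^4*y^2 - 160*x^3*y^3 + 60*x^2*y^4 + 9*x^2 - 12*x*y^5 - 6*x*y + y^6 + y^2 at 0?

The Hessian of f at 0 is [[18, -6], [-6, 2]] with rank 1, so corank 1. A Groebner basis of the Jacobian ideal J(f) in C{x,y} is {y^5, x - y/3}; counting standard monomials gives mu = 5. Corank 1: A-series; mu = 5 gives A_5.

A_5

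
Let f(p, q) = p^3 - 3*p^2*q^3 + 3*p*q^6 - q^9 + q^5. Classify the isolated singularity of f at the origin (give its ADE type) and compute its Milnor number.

The Hessian of f at 0 has rank 0. Corank 2; j^3 = p^3 is a perfect cube, so E-series; the 5-jet and mu = 8 give E_8.

Type E_{8}, Milnor number mu = 8.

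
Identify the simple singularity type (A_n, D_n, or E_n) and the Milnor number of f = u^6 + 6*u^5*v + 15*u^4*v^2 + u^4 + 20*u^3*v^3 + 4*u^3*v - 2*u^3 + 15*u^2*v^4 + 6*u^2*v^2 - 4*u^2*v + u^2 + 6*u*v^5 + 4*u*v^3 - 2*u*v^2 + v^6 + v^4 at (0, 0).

Type A_{5}, Milnor number mu = 5.

The Hessian of f at 0 has rank 1. Corank 1: A-series; mu = 5 gives A_5.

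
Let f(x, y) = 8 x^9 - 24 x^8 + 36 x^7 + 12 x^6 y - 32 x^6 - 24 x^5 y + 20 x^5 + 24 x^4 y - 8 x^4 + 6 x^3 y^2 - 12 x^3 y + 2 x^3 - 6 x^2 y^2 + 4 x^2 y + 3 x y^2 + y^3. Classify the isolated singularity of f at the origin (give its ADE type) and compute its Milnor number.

The Hessian of f at 0 has rank 0. Corank 2; j^3 = (x + y)*(2*x^2 + 2*x*y + y^2) splits into three distinct lines over C (the quadratic factor has nonzero discriminant), so D_4.

Type D_{4}, Milnor number mu = 4.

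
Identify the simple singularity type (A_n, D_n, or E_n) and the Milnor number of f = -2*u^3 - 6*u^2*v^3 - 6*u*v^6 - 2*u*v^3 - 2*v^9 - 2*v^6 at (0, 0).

The Hessian of f at 0 is [[0, 0], [0, 0]] with rank 0, so corank 2. A Groebner basis of the Jacobian ideal J(f) in C{u,v} is {u^3, u*v^2, 3*u^2 + v^3}; counting standard monomials gives mu = 7. Corank 2; j^3 = -2*u^3 is a perfect cube, so E-series; the 4-jet and mu = 7 give E_7.

Type E_{7}, Milnor number mu = 7.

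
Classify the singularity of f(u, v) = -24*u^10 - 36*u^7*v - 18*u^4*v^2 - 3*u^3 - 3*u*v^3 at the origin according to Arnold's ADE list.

E7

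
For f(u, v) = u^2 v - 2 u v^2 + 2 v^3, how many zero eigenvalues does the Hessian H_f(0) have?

2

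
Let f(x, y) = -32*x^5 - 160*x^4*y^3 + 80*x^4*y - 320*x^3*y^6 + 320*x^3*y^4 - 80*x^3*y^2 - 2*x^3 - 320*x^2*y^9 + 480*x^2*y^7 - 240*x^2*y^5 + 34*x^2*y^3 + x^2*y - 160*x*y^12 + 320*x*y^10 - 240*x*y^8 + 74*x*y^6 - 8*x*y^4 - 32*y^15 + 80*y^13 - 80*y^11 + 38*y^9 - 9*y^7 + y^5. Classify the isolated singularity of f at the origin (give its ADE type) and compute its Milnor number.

Type D_6, Milnor number mu = 6.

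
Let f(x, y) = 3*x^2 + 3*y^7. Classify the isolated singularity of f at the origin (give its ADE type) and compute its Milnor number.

Type A_{6}, Milnor number mu = 6.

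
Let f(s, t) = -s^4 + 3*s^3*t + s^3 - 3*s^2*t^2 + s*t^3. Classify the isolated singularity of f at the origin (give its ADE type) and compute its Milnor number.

The Hessian of f at 0 has rank 0. Corank 2; j^3 = s^3 is a perfect cube, so E-series; the 4-jet and mu = 7 give E_7.

Type E7, Milnor number mu = 7.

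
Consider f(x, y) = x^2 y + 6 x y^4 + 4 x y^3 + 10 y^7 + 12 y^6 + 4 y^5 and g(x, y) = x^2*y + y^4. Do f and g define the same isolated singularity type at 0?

No.

The Hessian of f at 0 has rank 0. Corank 2; j^3 = x^2*y has shape L^2 M (L != M), so D-series; mu = 8 gives D_8. The Hessian of g at 0 has rank 0. Corank 2; j^3 = x^2*y has shape L^2 M (L != M), so D-series; mu = 5 gives D_5. f is D_8 but g is D_5, hence not right-equivalent.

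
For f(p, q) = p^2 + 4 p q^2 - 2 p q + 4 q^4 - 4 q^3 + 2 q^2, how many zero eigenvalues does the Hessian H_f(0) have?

0

The Hessian at 0 is [[2, -2], [-2, 4]] of rank 2; hence corank 0.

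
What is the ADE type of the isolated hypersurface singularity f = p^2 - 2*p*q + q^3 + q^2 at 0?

A_{2}

The Hessian of f at 0 has rank 1. Corank 1: A-series; mu = 2 gives A_2.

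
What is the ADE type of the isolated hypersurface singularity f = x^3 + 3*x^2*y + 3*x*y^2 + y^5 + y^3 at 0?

E_{8}

The Hessian of f at 0 has rank 0. Corank 2; j^3 = (x + y)^3 is a perfect cube, so E-series; the 5-jet and mu = 8 give E_8.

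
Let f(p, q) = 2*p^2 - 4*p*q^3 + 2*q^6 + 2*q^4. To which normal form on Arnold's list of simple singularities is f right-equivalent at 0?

A_{3}

The Hessian of f at 0 has rank 1. Corank 1: A-series; mu = 3 gives A_3.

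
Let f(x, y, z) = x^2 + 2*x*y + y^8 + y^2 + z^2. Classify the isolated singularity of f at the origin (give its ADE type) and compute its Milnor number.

Type A_7, Milnor number mu = 7.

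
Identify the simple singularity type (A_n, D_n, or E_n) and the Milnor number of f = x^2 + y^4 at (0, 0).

The Hessian of f at 0 is [[2, 0], [0, 0]] with rank 1, so corank 1. A Groebner basis of the Jacobian ideal J(f) in C{x,y} is {y^3, x}; counting standard monomials gives mu = 3. Corank 1: A-series; mu = 3 gives A_3.

Type A_3, Milnor number mu = 3.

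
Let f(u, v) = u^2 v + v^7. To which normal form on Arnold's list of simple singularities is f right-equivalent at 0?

D_8

The Hessian of f at 0 has rank 0. Corank 2; j^3 = u^2*v has shape L^2 M (L != M), so D-series; mu = 8 gives D_8.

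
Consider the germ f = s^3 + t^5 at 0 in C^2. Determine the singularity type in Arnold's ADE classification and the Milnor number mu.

The Hessian of f at 0 is [[0, 0], [0, 0]] with rank 0, so corank 2. A Groebner basis of the Jacobian ideal J(f) in C{s,t} is {t^4, s^2}; counting standard monomials gives mu = 8. Corank 2; j^3 = s^3 is a perfect cube, so E-series; the 5-jet and mu = 8 give E_8.

Type E8, Milnor number mu = 8.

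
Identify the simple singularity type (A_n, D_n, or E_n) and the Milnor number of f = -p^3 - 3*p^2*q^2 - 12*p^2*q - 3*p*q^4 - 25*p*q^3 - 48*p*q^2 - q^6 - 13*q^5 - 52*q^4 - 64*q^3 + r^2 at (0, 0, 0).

Type E7, Milnor number mu = 7.

The Hessian of f at 0 is [[0, 0, 0], [0, 0, 0], [0, 0, 2]] with rank 1, so corank 2. A Groebner basis of the Jacobian ideal J(f) in C{p,q,r} is {-p^2 - 8*p*q + q^4 - q^3/3 - 16*q^2, p^3 + 44*p^2 + 352*p*q + 236*q^3/3 + 704*q^2, p^2*q - 23*p^2/3 - 184*p*q/3 - 167*q^3/9 - 368*q^2/3, p^2 + p*q^2 + 8*p*q + 13*q^3/3 + 16*q^2, r}; counting standard monomials gives mu = 7. Corank 2; j^3 = -(p + 4*q)^3 is a perfect cube, so E-series; the 4-jet and mu = 7 give E_7.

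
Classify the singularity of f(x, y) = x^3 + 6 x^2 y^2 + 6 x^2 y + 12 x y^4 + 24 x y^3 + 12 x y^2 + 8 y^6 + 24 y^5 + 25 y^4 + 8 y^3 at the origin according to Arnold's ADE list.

The Hessian of f at 0 is [[0, 0], [0, 0]] with rank 0, so corank 2. A Groebner basis of the Jacobian ideal J(f) in C{x,y} is {x^3 + 3*x^2 + 12*x*y + 12*y^2, x^2*y - x^2 - 4*x*y - 4*y^2, x^2/4 + x*y^2 + x*y + y^2, y^3}; counting standard monomials gives mu = 6. Corank 2; j^3 = (x + 2*y)^3 is a perfect cube, so E-series; the 4-jet and mu = 6 give E_6.

E_{6}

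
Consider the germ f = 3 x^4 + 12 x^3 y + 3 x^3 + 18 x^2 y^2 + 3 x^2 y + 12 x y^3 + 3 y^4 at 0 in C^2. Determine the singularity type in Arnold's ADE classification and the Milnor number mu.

Type D_{5}, Milnor number mu = 5.

The Hessian of f at 0 has rank 0. Corank 2; j^3 = 3*x^2*(x + y) has shape L^2 M (L != M), so D-series; mu = 5 gives D_5.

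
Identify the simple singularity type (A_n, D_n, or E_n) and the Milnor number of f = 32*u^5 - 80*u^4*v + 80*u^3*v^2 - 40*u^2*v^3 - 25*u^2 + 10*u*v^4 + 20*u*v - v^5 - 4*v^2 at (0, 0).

The Hessian of f at 0 has rank 1. Corank 1: A-series; mu = 4 gives A_4.

Type A_{4}, Milnor number mu = 4.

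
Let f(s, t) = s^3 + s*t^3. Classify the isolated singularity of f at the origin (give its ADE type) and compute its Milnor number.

The Hessian of f at 0 has rank 0. Corank 2; j^3 = s^3 is a perfect cube, so E-series; the 4-jet and mu = 7 give E_7.

Type E_{7}, Milnor number mu = 7.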